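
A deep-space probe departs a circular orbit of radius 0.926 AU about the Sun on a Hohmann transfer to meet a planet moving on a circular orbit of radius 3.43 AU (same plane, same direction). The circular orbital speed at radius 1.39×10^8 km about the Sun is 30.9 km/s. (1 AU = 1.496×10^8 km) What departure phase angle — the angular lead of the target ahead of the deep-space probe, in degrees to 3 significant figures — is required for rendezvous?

From the circular-orbit relation v² = μ/r at r = 1.39×10^8 km: μ = v²r = (30.9)² × 1.39×10^8 = 1.32719×10^11 km³/s².
In km: r₁ = 0.926 × 1.496×10^8 = 1.385296×10^8 km; r₂ = 3.43 × 1.496×10^8 = 5.13128×10^8 km.
Transfer-ellipse semi-major axis a_t = (r₁ + r₂)/2 = (1.385296×10^8 + 5.13128×10^8)/2 = 3.258288×10^8 km.
The half-period of the transfer ellipse is t = π√(a_t³/μ) = 5.072×10^7 s.
Target angular speed ω₂ = √(μ/r₂³) = 3.134×10^-8 rad/s.
Angle swept by the target during transfer: ω₂·t = 1.5896 rad = 91.08°.
The deep-space probe traverses 180° on the transfer ellipse, so the target must lead by 180° − 91.08° = 88.9°.

φ = 88.9°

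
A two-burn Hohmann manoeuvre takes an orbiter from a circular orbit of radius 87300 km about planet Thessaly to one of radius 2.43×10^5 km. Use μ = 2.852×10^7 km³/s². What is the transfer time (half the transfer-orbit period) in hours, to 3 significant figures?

Semi-major axis of the transfer orbit: a_t = (87300 + 2.430×10^5)/2 = 1.6515×10^5 km.
Half the transfer-orbit period gives t = π√(a_t³/μ) = 39480 s.
Converting: 39480 s ÷ 3600 s/hour = 11.0 hours.

t = 11.0 hours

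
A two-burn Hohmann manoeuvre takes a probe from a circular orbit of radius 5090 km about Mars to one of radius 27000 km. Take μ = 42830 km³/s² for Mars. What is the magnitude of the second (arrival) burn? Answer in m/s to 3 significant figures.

Δv₂ = 550 m/s

Semi-major axis of the transfer orbit: a_t = (5090 + 27000)/2 = 16045 km.
On the circular orbit at r = 27000 km, v_c = √(μ/r) = 1.2595 km/s.
Vis-viva on the transfer ellipse at r = 27000 km gives v_t = √[μ(2/r − 1/a_t)] = 0.70938 km/s.
Δv₂ = |v_t − v_c| = |0.70938 − 1.2595| = 0.5501 km/s.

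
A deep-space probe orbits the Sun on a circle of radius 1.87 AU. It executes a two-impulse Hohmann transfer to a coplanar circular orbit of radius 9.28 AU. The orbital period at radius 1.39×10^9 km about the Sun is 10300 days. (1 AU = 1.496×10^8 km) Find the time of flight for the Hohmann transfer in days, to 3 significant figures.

From Kepler's third law T² = 4π²r³/μ at r = 1.39×10^9 km, T = 10300 days = 10300 × 86400 s = 8.8992×10^8 s: μ = 4π²r³/T² = 1.33876×10^11 km³/s².
In km: r₁ = 1.87 × 1.496×10^8 = 2.79752×10^8 km; r₂ = 9.28 × 1.496×10^8 = 1.388288×10^9 km.
Semi-major axis of the transfer orbit: a_t = (2.79752×10^8 + 1.388288×10^9)/2 = 8.3402×10^8 km.
Half the transfer-orbit period gives t = π√(a_t³/μ) = 2.068×10^8 s.
Converting: 2.068×10^8 s ÷ 86400 s/day = 2390 days.

t = 2390 days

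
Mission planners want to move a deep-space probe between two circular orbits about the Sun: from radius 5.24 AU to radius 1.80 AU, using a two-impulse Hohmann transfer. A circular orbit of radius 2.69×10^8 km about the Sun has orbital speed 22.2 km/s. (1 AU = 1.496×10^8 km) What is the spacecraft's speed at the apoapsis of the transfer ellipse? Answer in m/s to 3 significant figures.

v = 9300 m/s

From the circular-orbit relation v² = μ/r at r = 2.69×10^8 km: μ = v²r = (22.2)² × 2.69×10^8 = 1.32574×10^11 km³/s².
In km: r₁ = 5.24 × 1.496×10^8 = 7.83904×10^8 km; r₂ = 1.80 × 1.496×10^8 = 2.6928×10^8 km.
Semi-major axis of the transfer orbit: a_t = (7.83904×10^8 + 2.6928×10^8)/2 = 5.26592×10^8 km.
The apoapsis of the transfer ellipse is at r = 7.83904×10^8 km.
Vis-viva: v = √[μ(2/r − 1/a_t)] = √[1.32574×10^11 × (2/7.83904×10^8 − 1/5.26592×10^8)] = 9.300 km/s.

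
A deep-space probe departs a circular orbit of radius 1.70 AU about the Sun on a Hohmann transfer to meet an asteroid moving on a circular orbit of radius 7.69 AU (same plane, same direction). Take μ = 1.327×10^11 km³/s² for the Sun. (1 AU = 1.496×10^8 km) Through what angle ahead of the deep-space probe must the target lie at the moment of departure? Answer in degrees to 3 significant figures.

φ = 94.1°

In km: r₁ = 1.70 × 1.496×10^8 = 2.5432×10^8 km; r₂ = 7.69 × 1.496×10^8 = 1.150424×10^9 km.
Semi-major axis of the transfer orbit: a_t = (2.5432×10^8 + 1.150424×10^9)/2 = 7.02372×10^8 km.
Transfer time t = π√(a_t³/μ) = 1.6053×10^8 s.
The target's mean motion on its circular orbit is ω₂ = √(μ/r₂³) = 9.3357×10^-9 rad/s.
Angle swept by the target during transfer: ω₂·t = 1.4987 rad = 85.87°.
The deep-space probe traverses 180° on the transfer ellipse, so the target must lead by 180° − 85.87° = 94.1°.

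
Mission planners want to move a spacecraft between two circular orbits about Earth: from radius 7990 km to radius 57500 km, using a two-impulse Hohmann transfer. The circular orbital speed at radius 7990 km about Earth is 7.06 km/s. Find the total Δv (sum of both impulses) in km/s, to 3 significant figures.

From the circular-orbit relation v² = μ/r at r = 7990 km: μ = v²r = (7.06)² × 7990 = 3.98250×10^5 km³/s².
Semi-major axis of the transfer orbit: a_t = (7990 + 57500)/2 = 32745 km.
Circular speed at r₁: v₁ = √(μ/r₁) = √(3.98250×10^5/7990) = 7.060 km/s.
On the transfer ellipse at r₁, v² = μ(2/r − 1/a) gives v_p = √[μ(2/r₁ − 1/a_t)] = 9.355 km/s.
First burn Δv₁ = |v_p − v₁| = 2.295 km/s.
Circular speed at r₂: v₂ = √(μ/r₂) = 2.632 km/s.
Transfer-orbit speed at r₂: v_a = √[μ(2/r₂ − 1/a_t)] = 1.300 km/s.
Second burn Δv₂ = |v₂ − v_a| = 1.332 km/s.
Δv = Δv₁ + Δv₂ = 2.295 + 1.332 = 3.627 km/s.

Δv = 3.63 km/s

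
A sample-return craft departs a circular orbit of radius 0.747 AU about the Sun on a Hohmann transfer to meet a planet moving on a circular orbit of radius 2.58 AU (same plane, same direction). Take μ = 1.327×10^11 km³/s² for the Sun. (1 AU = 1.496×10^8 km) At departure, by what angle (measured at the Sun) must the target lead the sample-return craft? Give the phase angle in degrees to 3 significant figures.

φ = 86.8°

In km: r₁ = 0.747 × 1.496×10^8 = 1.117512×10^8 km; r₂ = 2.58 × 1.496×10^8 = 3.85968×10^8 km.
Semi-major axis of the transfer orbit: a_t = (1.117512×10^8 + 3.85968×10^8)/2 = 2.488596×10^8 km.
The half-period of the transfer ellipse is t = π√(a_t³/μ) = 3.3857×10^7 s.
Target angular speed ω₂ = √(μ/r₂³) = 4.8041×10^-8 rad/s.
Angle swept by the target during transfer: ω₂·t = 1.6265 rad = 93.19°.
Arrival is 180° from departure on the ellipse, so φ = 180° − 93.19° = 86.8°.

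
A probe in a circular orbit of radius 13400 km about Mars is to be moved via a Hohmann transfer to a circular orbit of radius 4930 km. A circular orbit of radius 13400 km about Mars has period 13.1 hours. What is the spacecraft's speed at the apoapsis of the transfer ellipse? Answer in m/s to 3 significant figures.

From Kepler's third law T² = 4π²r³/μ at r = 13400 km, T = 13.1 hours = 13.1 × 3600 s = 47160 s: μ = 4π²r³/T² = 42709.7 km³/s².
The Hohmann ellipse has a_t = (r₁ + r₂)/2 = 9165 km.
The apoapsis of the transfer ellipse is at r = 13400 km.
Applying v² = μ(2/r − 1/a_t): v = 1.309 km/s.

v = 1310 m/s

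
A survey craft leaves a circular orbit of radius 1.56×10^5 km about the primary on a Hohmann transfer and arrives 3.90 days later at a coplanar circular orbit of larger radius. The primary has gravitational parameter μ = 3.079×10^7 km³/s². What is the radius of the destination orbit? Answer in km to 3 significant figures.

r₂ = 1.26×10^6 km

Transfer time t = 3.90 days = 3.3696×10^5 s, and t = π√(a_t³/μ).
So a_t = (μ t²/π²)^(1/3) = (3.079×10^7 × (3.3696×10^5)² / π²)^(1/3) = 7.0755×10^5 km.
Since a_t = (r₁ + r₂)/2, r₂ = 2a_t − r₁ = 2×7.0755×10^5 − 1.560×10^5 = 1.2591×10^6 km.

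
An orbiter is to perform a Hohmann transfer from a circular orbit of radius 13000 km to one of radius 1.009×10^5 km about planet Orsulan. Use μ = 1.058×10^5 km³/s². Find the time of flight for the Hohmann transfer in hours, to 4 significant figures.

t = 36.46 hours

The Hohmann ellipse has a_t = (r₁ + r₂)/2 = 56950 km.
Transfer time t = π√(a_t³/μ) = π√((56950)³ / 1.058×10^5) = 1.3126×10^5 s.
Converting: 1.3126×10^5 s ÷ 3600 s/hour = 36.46 hours.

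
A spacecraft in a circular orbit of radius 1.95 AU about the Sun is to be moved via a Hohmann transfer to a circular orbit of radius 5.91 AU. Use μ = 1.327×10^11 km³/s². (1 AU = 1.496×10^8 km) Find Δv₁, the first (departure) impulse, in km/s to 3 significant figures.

Δv₁ = 4.83 km/s

In km: r₁ = 1.95 × 1.496×10^8 = 2.9172×10^8 km; r₂ = 5.91 × 1.496×10^8 = 8.84136×10^8 km.
Semi-major axis of the transfer orbit: a_t = (2.9172×10^8 + 8.84136×10^8)/2 = 5.87928×10^8 km.
On the circular orbit at r = 2.9172×10^8 km, v_c = √(μ/r) = 21.328 km/s.
Vis-viva on the transfer ellipse at r = 2.9172×10^8 km gives v_t = √[μ(2/r − 1/a_t)] = 26.155 km/s.
Δv₁ = |v_t − v_c| = |26.155 − 21.328| = 4.827 km/s.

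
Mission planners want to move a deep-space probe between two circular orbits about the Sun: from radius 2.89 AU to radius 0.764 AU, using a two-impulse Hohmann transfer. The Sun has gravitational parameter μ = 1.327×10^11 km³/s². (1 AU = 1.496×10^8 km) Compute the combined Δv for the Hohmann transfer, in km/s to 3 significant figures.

Δv = 15.0 km/s

In km: r₁ = 2.89 × 1.496×10^8 = 4.32344×10^8 km; r₂ = 0.764 × 1.496×10^8 = 1.142944×10^8 km.
The Hohmann ellipse has a_t = (r₁ + r₂)/2 = 2.733192×10^8 km.
At r₁ the circular-orbit speed is v₁ = √(μ/r₁) = 17.52 km/s.
Transfer-orbit speed at r₁ (v² = μ(2/r − 1/a)): v_a = √[μ(2/r₁ − 1/a_t)] = 11.33 km/s.
First burn Δv₁ = |v_a − v₁| = 6.190 km/s.
Circular speed at r₂: v₂ = √(μ/r₂) = 34.074 km/s.
Transfer-orbit speed at r₂: v_p = √[μ(2/r₂ − 1/a_t)] = 42.855 km/s.
Second burn Δv₂ = |v₂ − v_p| = 8.781 km/s.
Δv = Δv₁ + Δv₂ = 6.190 + 8.781 = 14.97 km/s.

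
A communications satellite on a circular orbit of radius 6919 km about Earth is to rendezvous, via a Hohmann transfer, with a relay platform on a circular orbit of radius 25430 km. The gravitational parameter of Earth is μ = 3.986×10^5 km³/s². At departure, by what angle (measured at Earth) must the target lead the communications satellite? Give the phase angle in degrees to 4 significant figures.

Transfer-ellipse semi-major axis a_t = (r₁ + r₂)/2 = (6919 + 25430)/2 = 16174.5 km.
Transfer time t = π√(a_t³/μ) = 10236 s.
Target angular speed ω₂ = √(μ/r₂³) = 1.5569×10^-4 rad/s.
Angle swept by the target during transfer: ω₂·t = 1.5936 rad = 91.31°.
The communications satellite traverses 180° on the transfer ellipse, so the target must lead by 180° − 91.31° = 88.69°.

φ = 88.69°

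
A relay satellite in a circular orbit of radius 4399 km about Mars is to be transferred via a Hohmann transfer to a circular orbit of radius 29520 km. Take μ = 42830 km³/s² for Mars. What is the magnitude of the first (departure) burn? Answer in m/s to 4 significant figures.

Transfer-ellipse semi-major axis a_t = (r₁ + r₂)/2 = (4399 + 29520)/2 = 16959.5 km.
Circular speed at r = 4399 km: v_c = √(μ/r) = 3.1203 km/s.
Vis-viva on the transfer ellipse at r = 4399 km gives v_t = √[μ(2/r − 1/a_t)] = 4.1167 km/s.
Δv₁ = |v_t − v_c| = |4.1167 − 3.1203| = 0.9964 km/s.

Δv₁ = 996.4 m/s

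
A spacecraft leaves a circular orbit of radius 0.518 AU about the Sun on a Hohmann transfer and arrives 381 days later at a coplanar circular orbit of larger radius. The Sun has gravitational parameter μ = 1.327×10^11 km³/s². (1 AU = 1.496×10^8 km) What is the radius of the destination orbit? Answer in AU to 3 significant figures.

In km: r₁ = 0.518 × 1.496×10^8 = 7.74928×10^7 km.
Transfer time t = 381 days = 3.29184×10^7 s, and t = π√(a_t³/μ).
So a_t = (μ t²/π²)^(1/3) = (1.327×10^11 × (3.29184×10^7)² / π²)^(1/3) = 2.4424×10^8 km.
Since a_t = (r₁ + r₂)/2, r₂ = 2a_t − r₁ = 2×2.4424×10^8 − 7.74928×10^7 = 4.109872×10^8 km.
In AU: r₂ = 4.109872×10^8 / 1.496×10^8 = 2.75 AU.

r₂ = 2.75 AU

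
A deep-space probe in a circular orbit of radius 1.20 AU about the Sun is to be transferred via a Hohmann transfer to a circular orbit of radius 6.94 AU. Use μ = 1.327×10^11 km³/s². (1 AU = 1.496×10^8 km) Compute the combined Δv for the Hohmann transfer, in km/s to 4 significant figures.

Δv = 13.48 km/s

In km: r₁ = 1.20 × 1.496×10^8 = 1.7952×10^8 km; r₂ = 6.94 × 1.496×10^8 = 1.038224×10^9 km.
Semi-major axis of the transfer orbit: a_t = (1.7952×10^8 + 1.038224×10^9)/2 = 6.08872×10^8 km.
At r₁ the circular-orbit speed is v₁ = √(μ/r₁) = 27.188 km/s.
Transfer-orbit speed at r₁ (v² = μ(2/r − 1/a)): v_p = √[μ(2/r₁ − 1/a_t)] = 35.503 km/s.
First burn Δv₁ = |v_p − v₁| = 8.315 km/s.
Circular speed at r₂: v₂ = √(μ/r₂) = 11.306 km/s.
Transfer-orbit speed at r₂: v_a = √[μ(2/r₂ − 1/a_t)] = 6.1388 km/s.
Second burn Δv₂ = |v₂ − v_a| = 5.167 km/s.
Δv = Δv₁ + Δv₂ = 8.315 + 5.167 = 13.48 km/s.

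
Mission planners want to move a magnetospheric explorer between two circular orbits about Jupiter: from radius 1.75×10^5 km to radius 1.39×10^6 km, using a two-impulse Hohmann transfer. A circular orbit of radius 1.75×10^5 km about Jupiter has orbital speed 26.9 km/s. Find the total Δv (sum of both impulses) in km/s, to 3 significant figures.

From the circular-orbit relation v² = μ/r at r = 1.75×10^5 km: μ = v²r = (26.9)² × 1.75×10^5 = 1.26632×10^8 km³/s².
Semi-major axis of the transfer orbit: a_t = (1.750×10^5 + 1.390×10^6)/2 = 7.825×10^5 km.
At r₁ the circular-orbit speed is v₁ = √(μ/r₁) = 26.900 km/s.
On the transfer ellipse at r₁, v² = μ(2/r − 1/a) gives v_p = √[μ(2/r₁ − 1/a_t)] = 35.852 km/s.
First burn Δv₁ = |v_p − v₁| = 8.952 km/s.
At r₂, v₂ = √(μ/r₂) = 9.545 km/s.
Transfer-orbit speed at r₂: v_a = √[μ(2/r₂ − 1/a_t)] = 4.514 km/s.
Second burn Δv₂ = |v₂ − v_a| = 5.031 km/s.
Δv = Δv₁ + Δv₂ = 8.952 + 5.031 = 13.98 km/s.

Δv = 14.0 km/s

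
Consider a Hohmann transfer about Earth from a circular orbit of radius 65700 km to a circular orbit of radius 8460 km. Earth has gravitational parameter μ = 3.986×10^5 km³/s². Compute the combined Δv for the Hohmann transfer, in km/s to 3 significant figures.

The Hohmann ellipse has a_t = (r₁ + r₂)/2 = 37080 km.
At r₁ the circular-orbit speed is v₁ = √(μ/r₁) = 2.4631 km/s.
On the transfer ellipse at r₁, v² = μ(2/r − 1/a) gives v_a = √[μ(2/r₁ − 1/a_t)] = 1.1765 km/s.
First burn Δv₁ = |v_a − v₁| = 1.2866 km/s.
At r₂, v₂ = √(μ/r₂) = 6.8641 km/s.
Transfer-orbit speed at r₂: v_p = √[μ(2/r₂ − 1/a_t)] = 9.1368 km/s.
Second burn Δv₂ = |v₂ − v_p| = 2.2727 km/s.
Total Δv = Δv₁ + Δv₂ = 3.559 km/s.

Δv = 3.56 km/s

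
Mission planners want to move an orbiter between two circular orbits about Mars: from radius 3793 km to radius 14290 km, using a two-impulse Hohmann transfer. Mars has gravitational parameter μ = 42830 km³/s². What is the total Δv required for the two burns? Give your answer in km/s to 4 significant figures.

Δv = 1.474 km/s

Transfer-ellipse semi-major axis a_t = (r₁ + r₂)/2 = (3793 + 14290)/2 = 9041.5 km.
At r₁ the circular-orbit speed is v₁ = √(μ/r₁) = 3.3603 km/s.
On the transfer ellipse at r₁, vis-viva gives v_p = √[μ(2/r₁ − 1/a_t)] = 4.2245 km/s.
First burn Δv₁ = |v_p − v₁| = 0.8642 km/s.
At r₂, v₂ = √(μ/r₂) = 1.7312 km/s.
Transfer-orbit speed at r₂: v_a = √[μ(2/r₂ − 1/a_t)] = 1.1213 km/s.
Second burn Δv₂ = |v₂ − v_a| = 0.6099 km/s.
Δv = Δv₁ + Δv₂ = 0.8642 + 0.6099 = 1.474 km/s.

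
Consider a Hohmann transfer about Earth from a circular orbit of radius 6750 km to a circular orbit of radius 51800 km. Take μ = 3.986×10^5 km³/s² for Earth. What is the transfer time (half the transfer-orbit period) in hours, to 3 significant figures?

t = 6.92 hours

Semi-major axis of the transfer orbit: a_t = (6750 + 51800)/2 = 29275 km.
Half the transfer-orbit period gives t = π√(a_t³/μ) = 24920 s.
Converting: 24920 s ÷ 3600 s/hour = 6.92 hours.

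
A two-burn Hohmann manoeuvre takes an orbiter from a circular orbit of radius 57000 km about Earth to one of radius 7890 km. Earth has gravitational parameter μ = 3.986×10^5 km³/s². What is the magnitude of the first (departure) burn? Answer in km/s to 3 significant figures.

Δv₁ = 1.34 km/s

Transfer-ellipse semi-major axis a_t = (r₁ + r₂)/2 = (57000 + 7890)/2 = 32445 km.
On the circular orbit at r = 57000 km, v_c = √(μ/r) = 2.644 km/s.
Vis-viva on the transfer ellipse at r = 57000 km gives v_t = √[μ(2/r − 1/a_t)] = 1.304 km/s.
Δv₁ = |v_t − v_c| = |1.304 − 2.644| = 1.340 km/s.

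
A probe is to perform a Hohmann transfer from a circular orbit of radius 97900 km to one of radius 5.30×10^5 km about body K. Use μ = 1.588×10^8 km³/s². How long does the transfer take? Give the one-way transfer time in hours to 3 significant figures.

t = 12.2 hours

Transfer-ellipse semi-major axis a_t = (r₁ + r₂)/2 = (97900 + 5.300×10^5)/2 = 3.1395×10^5 km.
By Kepler's third law the transfer-orbit period is T = 2π√(a_t³/μ), so t = T/2 = 43850 s.
Converting: 43850 s ÷ 3600 s/hour = 12.2 hours.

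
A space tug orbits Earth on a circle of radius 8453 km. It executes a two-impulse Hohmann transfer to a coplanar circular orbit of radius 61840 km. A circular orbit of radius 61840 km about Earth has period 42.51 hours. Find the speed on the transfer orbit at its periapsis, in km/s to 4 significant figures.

v = 9.109 km/s

From Kepler's third law T² = 4π²r³/μ at r = 61840 km, T = 42.51 hours = 42.51 × 3600 s = 1.53036×10^5 s: μ = 4π²r³/T² = 3.98640×10^5 km³/s².
Transfer-ellipse semi-major axis a_t = (r₁ + r₂)/2 = (8453 + 61840)/2 = 35146.5 km.
At periapsis, r = 8453 km.
Vis-viva: v = √[μ(2/r − 1/a_t)] = √[3.98640×10^5 × (2/8453 − 1/35146.5)] = 9.109 km/s.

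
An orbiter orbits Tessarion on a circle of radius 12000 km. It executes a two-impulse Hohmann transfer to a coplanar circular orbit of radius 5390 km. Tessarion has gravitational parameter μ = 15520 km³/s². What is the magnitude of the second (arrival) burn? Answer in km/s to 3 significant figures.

Δv₂ = 0.297 km/s

Semi-major axis of the transfer orbit: a_t = (12000 + 5390)/2 = 8695 km.
Circular speed at r = 5390 km: v_c = √(μ/r) = 1.6969 km/s.
Vis-viva on the transfer ellipse at r = 5390 km gives v_t = √[μ(2/r − 1/a_t)] = 1.9935 km/s.
Δv₂ = |v_t − v_c| = |1.9935 − 1.6969| = 0.2966 km/s.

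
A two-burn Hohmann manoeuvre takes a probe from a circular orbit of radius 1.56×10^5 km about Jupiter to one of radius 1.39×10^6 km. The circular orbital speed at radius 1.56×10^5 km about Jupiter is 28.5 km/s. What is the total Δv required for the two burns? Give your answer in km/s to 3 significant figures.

Δv = 15.0 km/s

From the circular-orbit relation v² = μ/r at r = 1.56×10^5 km: μ = v²r = (28.5)² × 1.56×10^5 = 1.26711×10^8 km³/s².
The Hohmann ellipse has a_t = (r₁ + r₂)/2 = 7.730×10^5 km.
Circular speed at r₁: v₁ = √(μ/r₁) = √(1.26711×10^8/1.560×10^5) = 28.500 km/s.
On the transfer ellipse at r₁, vis-viva gives v_p = √[μ(2/r₁ − 1/a_t)] = 38.218 km/s.
First burn Δv₁ = |v_p − v₁| = 9.718 km/s.
At r₂, v₂ = √(μ/r₂) = 9.548 km/s.
Transfer-orbit speed at r₂: v_a = √[μ(2/r₂ − 1/a_t)] = 4.289 km/s.
Second burn Δv₂ = |v₂ − v_a| = 5.259 km/s.
Δv = Δv₁ + Δv₂ = 9.718 + 5.259 = 14.98 km/s.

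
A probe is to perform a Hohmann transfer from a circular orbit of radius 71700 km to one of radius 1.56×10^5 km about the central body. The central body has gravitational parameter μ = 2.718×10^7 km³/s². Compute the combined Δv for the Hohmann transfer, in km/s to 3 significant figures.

Transfer-ellipse semi-major axis a_t = (r₁ + r₂)/2 = (71700 + 1.560×10^5)/2 = 1.1385×10^5 km.
Circular speed at r₁: v₁ = √(μ/r₁) = √(2.718×10^7/71700) = 19.470 km/s.
On the transfer ellipse at r₁, v² = μ(2/r − 1/a) gives v_p = √[μ(2/r₁ − 1/a_t)] = 22.791 km/s.
First burn Δv₁ = |v_p − v₁| = 3.321 km/s.
Circular speed at r₂: v₂ = √(μ/r₂) = 13.200 km/s.
Transfer-orbit speed at r₂: v_a = √[μ(2/r₂ − 1/a_t)] = 10.475 km/s.
Second burn Δv₂ = |v₂ − v_a| = 2.725 km/s.
Total Δv = Δv₁ + Δv₂ = 6.046 km/s.

Δv = 6.05 km/s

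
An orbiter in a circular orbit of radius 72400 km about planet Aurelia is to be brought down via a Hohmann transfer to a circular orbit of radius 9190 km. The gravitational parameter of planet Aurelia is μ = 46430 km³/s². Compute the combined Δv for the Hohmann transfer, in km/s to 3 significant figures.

The Hohmann ellipse has a_t = (r₁ + r₂)/2 = 40795 km.
Circular speed at r₁: v₁ = √(μ/r₁) = √(46430/72400) = 0.8008 km/s.
On the transfer ellipse at r₁, vis-viva gives v_a = √[μ(2/r₁ − 1/a_t)] = 0.3801 km/s.
First burn Δv₁ = |v_a − v₁| = 0.4207 km/s.
At r₂, v₂ = √(μ/r₂) = 2.2477 km/s.
Transfer-orbit speed at r₂: v_p = √[μ(2/r₂ − 1/a_t)] = 2.9944 km/s.
Second burn Δv₂ = |v₂ − v_p| = 0.7467 km/s.
Δv = Δv₁ + Δv₂ = 0.4207 + 0.7467 = 1.167 km/s.

Δv = 1.17 km/s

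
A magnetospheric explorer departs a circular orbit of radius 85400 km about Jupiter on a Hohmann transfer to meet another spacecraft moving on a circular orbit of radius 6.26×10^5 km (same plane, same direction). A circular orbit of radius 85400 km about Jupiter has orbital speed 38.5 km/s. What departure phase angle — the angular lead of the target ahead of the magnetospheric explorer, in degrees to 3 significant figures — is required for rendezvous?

From the circular-orbit relation v² = μ/r at r = 85400 km: μ = v²r = (38.5)² × 85400 = 1.26584×10^8 km³/s².
Transfer-ellipse semi-major axis a_t = (r₁ + r₂)/2 = (85400 + 6.260×10^5)/2 = 3.557×10^5 km.
Transfer time t = π√(a_t³/μ) = 59236 s.
The target's mean motion on its circular orbit is ω₂ = √(μ/r₂³) = 2.2716×10^-5 rad/s.
Angle swept by the target during transfer: ω₂·t = 1.3456 rad = 77.10°.
Arrival is 180° from departure on the ellipse, so φ = 180° − 77.10° = 103°.

φ = 103°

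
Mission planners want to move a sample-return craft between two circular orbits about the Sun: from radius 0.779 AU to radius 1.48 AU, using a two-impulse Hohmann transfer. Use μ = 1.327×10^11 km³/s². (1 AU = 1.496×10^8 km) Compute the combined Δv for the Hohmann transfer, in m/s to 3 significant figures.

In km: r₁ = 0.779 × 1.496×10^8 = 1.165384×10^8 km; r₂ = 1.48 × 1.496×10^8 = 2.21408×10^8 km.
The Hohmann ellipse has a_t = (r₁ + r₂)/2 = 1.689732×10^8 km.
Circular speed at r₁: v₁ = √(μ/r₁) = √(1.327×10^11/1.165384×10^8) = 33.7443 km/s.
Transfer-orbit speed at r₁ (vis-viva equation): v_p = √[μ(2/r₁ − 1/a_t)] = 38.6268 km/s.
First burn Δv₁ = |v_p − v₁| = 4.8825 km/s.
At r₂, v₂ = √(μ/r₂) = 24.48154 km/s.
Transfer-orbit speed at r₂: v_a = √[μ(2/r₂ − 1/a_t)] = 20.33127 km/s.
Second burn Δv₂ = |v₂ − v_a| = 4.1503 km/s.
Δv = Δv₁ + Δv₂ = 4.8825 + 4.1503 = 9.033 km/s.

Δv = 9030 m/s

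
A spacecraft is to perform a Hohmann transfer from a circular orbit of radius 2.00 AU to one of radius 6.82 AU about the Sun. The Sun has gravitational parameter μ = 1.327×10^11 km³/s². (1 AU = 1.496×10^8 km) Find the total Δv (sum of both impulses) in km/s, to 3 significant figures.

Δv = 8.85 km/s

In km: r₁ = 2.00 × 1.496×10^8 = 2.992×10^8 km; r₂ = 6.82 × 1.496×10^8 = 1.020272×10^9 km.
Transfer-ellipse semi-major axis a_t = (r₁ + r₂)/2 = (2.992×10^8 + 1.020272×10^9)/2 = 6.59736×10^8 km.
Circular speed at r₁: v₁ = √(μ/r₁) = √(1.327×10^11/2.992×10^8) = 21.06 km/s.
On the transfer ellipse at r₁, vis-viva gives v_p = √[μ(2/r₁ − 1/a_t)] = 26.19 km/s.
First burn Δv₁ = |v_p − v₁| = 5.130 km/s.
At r₂, v₂ = √(μ/r₂) = 11.4045 km/s.
Transfer-orbit speed at r₂: v_a = √[μ(2/r₂ − 1/a_t)] = 7.68021 km/s.
Second burn Δv₂ = |v₂ − v_a| = 3.724 km/s.
Total Δv = Δv₁ + Δv₂ = 8.854 km/s.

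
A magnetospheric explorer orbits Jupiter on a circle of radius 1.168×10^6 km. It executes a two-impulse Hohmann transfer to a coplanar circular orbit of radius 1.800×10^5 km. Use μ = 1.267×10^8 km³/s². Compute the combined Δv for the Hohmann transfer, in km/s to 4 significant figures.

Semi-major axis of the transfer orbit: a_t = (1.168×10^6 + 1.800×10^5)/2 = 6.740×10^5 km.
Circular speed at r₁: v₁ = √(μ/r₁) = √(1.267×10^8/1.168×10^6) = 10.415 km/s.
On the transfer ellipse at r₁, vis-viva equation gives v_a = √[μ(2/r₁ − 1/a_t)] = 5.3824 km/s.
First burn Δv₁ = |v_a − v₁| = 5.033 km/s.
At r₂, v₂ = √(μ/r₂) = 26.531 km/s.
Transfer-orbit speed at r₂: v_p = √[μ(2/r₂ − 1/a_t)] = 34.926 km/s.
Second burn Δv₂ = |v₂ − v_p| = 8.395 km/s.
Total Δv = Δv₁ + Δv₂ = 13.43 km/s.

Δv = 13.43 km/s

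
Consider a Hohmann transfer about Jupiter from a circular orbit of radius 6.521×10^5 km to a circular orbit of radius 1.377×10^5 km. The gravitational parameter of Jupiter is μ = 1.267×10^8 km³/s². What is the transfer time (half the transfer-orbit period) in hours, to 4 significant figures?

Semi-major axis of the transfer orbit: a_t = (6.521×10^5 + 1.377×10^5)/2 = 3.949×10^5 km.
By Kepler's third law the transfer-orbit period is T = 2π√(a_t³/μ), so t = T/2 = 69260 s.
Converting: 69260 s ÷ 3600 s/hour = 19.24 hours.

t = 19.24 hours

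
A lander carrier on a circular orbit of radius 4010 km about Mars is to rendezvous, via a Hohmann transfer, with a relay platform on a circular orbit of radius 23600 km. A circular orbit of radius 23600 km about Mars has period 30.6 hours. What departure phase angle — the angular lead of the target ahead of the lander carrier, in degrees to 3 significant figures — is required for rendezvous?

φ = 99.5°

From Kepler's third law T² = 4π²r³/μ at r = 23600 km, T = 30.6 hours = 30.6 × 3600 s = 1.1016×10^5 s: μ = 4π²r³/T² = 42761.0 km³/s².
Semi-major axis of the transfer orbit: a_t = (4010 + 23600)/2 = 13805 km.
Transfer time t = π√(a_t³/μ) = 24640 s.
Target angular speed ω₂ = √(μ/r₂³) = 5.704×10^-5 rad/s.
Angle swept by the target during transfer: ω₂·t = 1.4055 rad = 80.53°.
Arrival is 180° from departure on the ellipse, so φ = 180° − 80.53° = 99.5°.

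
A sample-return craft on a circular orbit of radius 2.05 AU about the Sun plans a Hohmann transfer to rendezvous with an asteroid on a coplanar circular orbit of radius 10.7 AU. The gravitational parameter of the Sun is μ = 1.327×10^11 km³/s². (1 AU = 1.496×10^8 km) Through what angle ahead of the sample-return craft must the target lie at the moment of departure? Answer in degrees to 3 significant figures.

φ = 97.2°

In km: r₁ = 2.05 × 1.496×10^8 = 3.0668×10^8 km; r₂ = 10.7 × 1.496×10^8 = 1.60072×10^9 km.
Transfer-ellipse semi-major axis a_t = (r₁ + r₂)/2 = (3.0668×10^8 + 1.60072×10^9)/2 = 9.537×10^8 km.
The half-period of the transfer ellipse is t = π√(a_t³/μ) = 2.540×10^8 s.
Target angular speed ω₂ = √(μ/r₂³) = 5.688×10^-9 rad/s.
Angle swept by the target during transfer: ω₂·t = 1.4448 rad = 82.78°.
The sample-return craft traverses 180° on the transfer ellipse, so the target must lead by 180° − 82.78° = 97.2°.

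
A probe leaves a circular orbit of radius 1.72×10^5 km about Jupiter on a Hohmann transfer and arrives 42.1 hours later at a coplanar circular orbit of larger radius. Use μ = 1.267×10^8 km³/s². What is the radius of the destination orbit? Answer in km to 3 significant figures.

r₂ = 1.16×10^6 km

Transfer time t = 42.1 hours = 1.5156×10^5 s, and t = π√(a_t³/μ).
So a_t = (μ t²/π²)^(1/3) = (1.267×10^8 × (1.5156×10^5)² / π²)^(1/3) = 6.6560×10^5 km.
Since a_t = (r₁ + r₂)/2, r₂ = 2a_t − r₁ = 2×6.6560×10^5 − 1.720×10^5 = 1.1592×10^6 km.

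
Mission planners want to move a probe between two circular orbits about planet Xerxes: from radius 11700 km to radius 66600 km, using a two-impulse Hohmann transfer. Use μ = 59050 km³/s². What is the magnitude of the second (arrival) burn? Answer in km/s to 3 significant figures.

Transfer-ellipse semi-major axis a_t = (r₁ + r₂)/2 = (11700 + 66600)/2 = 39150 km.
Circular speed at r = 66600 km: v_c = √(μ/r) = 0.94161 km/s.
Transfer-orbit speed at the same r (vis-viva, a = a_t): v_t = √[μ(2/r − 1/a_t)] = 0.51475 km/s.
Δv₂ = |v_t − v_c| = |0.51475 − 0.94161| = 0.4269 km/s.

Δv₂ = 0.427 km/s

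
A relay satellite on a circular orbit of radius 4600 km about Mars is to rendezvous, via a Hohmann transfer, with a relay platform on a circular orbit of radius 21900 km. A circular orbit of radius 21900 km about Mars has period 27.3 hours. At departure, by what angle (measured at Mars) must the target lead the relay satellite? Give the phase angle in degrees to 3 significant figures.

From Kepler's third law T² = 4π²r³/μ at r = 21900 km, T = 27.3 hours = 27.3 × 3600 s = 98280 s: μ = 4π²r³/T² = 42930.1 km³/s².
Transfer-ellipse semi-major axis a_t = (r₁ + r₂)/2 = (4600 + 21900)/2 = 13250 km.
The half-period of the transfer ellipse is t = π√(a_t³/μ) = 23126 s.
The target's mean motion on its circular orbit is ω₂ = √(μ/r₂³) = 6.3931×10^-5 rad/s.
Angle swept by the target during transfer: ω₂·t = 1.4785 rad = 84.71°.
The relay satellite traverses 180° on the transfer ellipse, so the target must lead by 180° − 84.71° = 95.3°.

φ = 95.3°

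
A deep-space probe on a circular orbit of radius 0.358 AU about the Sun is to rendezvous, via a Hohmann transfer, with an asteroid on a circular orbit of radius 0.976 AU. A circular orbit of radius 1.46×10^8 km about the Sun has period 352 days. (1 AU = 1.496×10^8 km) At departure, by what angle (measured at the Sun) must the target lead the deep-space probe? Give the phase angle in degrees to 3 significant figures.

From Kepler's third law T² = 4π²r³/μ at r = 1.46×10^8 km, T = 352 days = 352 × 86400 s = 3.04128×10^7 s: μ = 4π²r³/T² = 1.32833×10^11 km³/s².
In km: r₁ = 0.358 × 1.496×10^8 = 5.35568×10^7 km; r₂ = 0.976 × 1.496×10^8 = 1.460096×10^8 km.
The Hohmann ellipse has a_t = (r₁ + r₂)/2 = 9.97832×10^7 km.
Transfer time t = π√(a_t³/μ) = 8.592×10^6 s.
Target angular speed ω₂ = √(μ/r₂³) = 2.066×10^-7 rad/s.
Angle swept by the target during transfer: ω₂·t = 1.775 rad = 101.7°.
The deep-space probe traverses 180° on the transfer ellipse, so the target must lead by 180° − 101.7° = 78.3°.

φ = 78.3°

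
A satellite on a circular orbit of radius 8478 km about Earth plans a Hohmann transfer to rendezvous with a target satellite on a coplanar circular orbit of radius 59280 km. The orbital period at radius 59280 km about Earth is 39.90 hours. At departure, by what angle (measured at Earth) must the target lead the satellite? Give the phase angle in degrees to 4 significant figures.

From Kepler's third law T² = 4π²r³/μ at r = 59280 km, T = 39.90 hours = 39.90 × 3600 s = 1.4364×10^5 s: μ = 4π²r³/T² = 3.98597×10^5 km³/s².
Semi-major axis of the transfer orbit: a_t = (8478 + 59280)/2 = 33879 km.
Transfer time t = π√(a_t³/μ) = 31030 s.
Target angular speed ω₂ = √(μ/r₂³) = 4.374×10^-5 rad/s.
Angle swept by the target during transfer: ω₂·t = 1.3573 rad = 77.77°.
Arrival is 180° from departure on the ellipse, so φ = 180° − 77.77° = 102.2°.

φ = 102.2°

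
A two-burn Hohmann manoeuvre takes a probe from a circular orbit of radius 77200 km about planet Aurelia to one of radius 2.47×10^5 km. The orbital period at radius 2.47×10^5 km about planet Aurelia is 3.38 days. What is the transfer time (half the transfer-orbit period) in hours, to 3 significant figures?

From Kepler's third law T² = 4π²r³/μ at r = 2.47×10^5 km, T = 3.38 days = 3.38 × 86400 s = 2.92032×10^5 s: μ = 4π²r³/T² = 6.97573×10^6 km³/s².
The Hohmann ellipse has a_t = (r₁ + r₂)/2 = 1.621×10^5 km.
Half the transfer-orbit period gives t = π√(a_t³/μ) = 77630 s.
Converting: 77630 s ÷ 3600 s/hour = 21.6 hours.

t = 21.6 hours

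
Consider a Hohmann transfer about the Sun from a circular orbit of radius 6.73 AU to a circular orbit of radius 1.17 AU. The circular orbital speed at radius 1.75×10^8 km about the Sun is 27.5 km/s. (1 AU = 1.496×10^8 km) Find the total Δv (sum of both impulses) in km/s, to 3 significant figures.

Δv = 13.6 km/s

From the circular-orbit relation v² = μ/r at r = 1.75×10^8 km: μ = v²r = (27.5)² × 1.75×10^8 = 1.32344×10^11 km³/s².
In km: r₁ = 6.73 × 1.496×10^8 = 1.006808×10^9 km; r₂ = 1.17 × 1.496×10^8 = 1.75032×10^8 km.
The Hohmann ellipse has a_t = (r₁ + r₂)/2 = 5.9092×10^8 km.
Circular speed at r₁: v₁ = √(μ/r₁) = √(1.32344×10^11/1.006808×10^9) = 11.465 km/s.
On the transfer ellipse at r₁, vis-viva gives v_a = √[μ(2/r₁ − 1/a_t)] = 6.2398 km/s.
First burn Δv₁ = |v_a − v₁| = 5.225 km/s.
Circular speed at r₂: v₂ = √(μ/r₂) = 27.497 km/s.
Transfer-orbit speed at r₂: v_p = √[μ(2/r₂ − 1/a_t)] = 35.892 km/s.
Second burn Δv₂ = |v₂ − v_p| = 8.395 km/s.
Δv = Δv₁ + Δv₂ = 5.225 + 8.395 = 13.62 km/s.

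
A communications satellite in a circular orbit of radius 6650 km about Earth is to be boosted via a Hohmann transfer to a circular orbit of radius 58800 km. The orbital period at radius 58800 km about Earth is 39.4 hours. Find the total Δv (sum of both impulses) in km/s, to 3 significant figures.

From Kepler's third law T² = 4π²r³/μ at r = 58800 km, T = 39.4 hours = 39.4 × 3600 s = 1.4184×10^5 s: μ = 4π²r³/T² = 3.98928×10^5 km³/s².
Transfer-ellipse semi-major axis a_t = (r₁ + r₂)/2 = (6650 + 58800)/2 = 32725 km.
At r₁ the circular-orbit speed is v₁ = √(μ/r₁) = 7.74527 km/s.
On the transfer ellipse at r₁, vis-viva equation gives v_p = √[μ(2/r₁ − 1/a_t)] = 10.3821 km/s.
First burn Δv₁ = |v_p − v₁| = 2.6368 km/s.
At r₂, v₂ = √(μ/r₂) = 2.6047 km/s.
Transfer-orbit speed at r₂: v_a = √[μ(2/r₂ − 1/a_t)] = 1.1742 km/s.
Second burn Δv₂ = |v₂ − v_a| = 1.4305 km/s.
Δv = Δv₁ + Δv₂ = 2.6368 + 1.4305 = 4.067 km/s.

Δv = 4.07 km/s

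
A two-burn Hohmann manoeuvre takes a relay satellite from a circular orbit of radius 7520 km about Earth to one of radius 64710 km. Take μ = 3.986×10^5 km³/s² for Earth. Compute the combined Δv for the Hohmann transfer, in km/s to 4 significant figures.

Δv = 3.814 km/s

The Hohmann ellipse has a_t = (r₁ + r₂)/2 = 36115 km.
Circular speed at r₁: v₁ = √(μ/r₁) = √(3.986×10^5/7520) = 7.280 km/s.
On the transfer ellipse at r₁, vis-viva equation gives v_p = √[μ(2/r₁ − 1/a_t)] = 9.745 km/s.
First burn Δv₁ = |v_p − v₁| = 2.465 km/s.
At r₂, v₂ = √(μ/r₂) = 2.482 km/s.
Transfer-orbit speed at r₂: v_a = √[μ(2/r₂ − 1/a_t)] = 1.133 km/s.
Second burn Δv₂ = |v₂ − v_a| = 1.349 km/s.
Δv = Δv₁ + Δv₂ = 2.465 + 1.349 = 3.814 km/s.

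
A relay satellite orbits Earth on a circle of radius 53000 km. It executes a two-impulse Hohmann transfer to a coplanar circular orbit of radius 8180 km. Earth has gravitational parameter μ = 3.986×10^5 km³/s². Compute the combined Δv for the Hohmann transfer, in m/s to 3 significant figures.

Δv = 3530 m/s

Semi-major axis of the transfer orbit: a_t = (53000 + 8180)/2 = 30590 km.
At r₁ the circular-orbit speed is v₁ = √(μ/r₁) = 2.742 km/s.
Transfer-orbit speed at r₁ (vis-viva equation): v_a = √[μ(2/r₁ − 1/a_t)] = 1.418 km/s.
First burn Δv₁ = |v_a − v₁| = 1.324 km/s.
At r₂, v₂ = √(μ/r₂) = 6.9806 km/s.
Transfer-orbit speed at r₂: v_p = √[μ(2/r₂ − 1/a_t)] = 9.1884 km/s.
Second burn Δv₂ = |v₂ − v_p| = 2.208 km/s.
Total Δv = Δv₁ + Δv₂ = 3.532 km/s.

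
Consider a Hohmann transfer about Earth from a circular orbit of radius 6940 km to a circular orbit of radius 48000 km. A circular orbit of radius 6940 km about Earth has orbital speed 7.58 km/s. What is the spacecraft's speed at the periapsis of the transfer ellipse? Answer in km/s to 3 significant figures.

From the circular-orbit relation v² = μ/r at r = 6940 km: μ = v²r = (7.58)² × 6940 = 3.98747×10^5 km³/s².
The Hohmann ellipse has a_t = (r₁ + r₂)/2 = 27470 km.
At periapsis, r = 6940 km.
Vis-viva: v = √[μ(2/r − 1/a_t)] = √[3.98747×10^5 × (2/6940 − 1/27470)] = 10.02 km/s.

v = 10.0 km/s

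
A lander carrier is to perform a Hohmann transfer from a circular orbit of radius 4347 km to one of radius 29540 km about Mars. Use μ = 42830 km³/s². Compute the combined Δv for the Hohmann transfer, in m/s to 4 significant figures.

Semi-major axis of the transfer orbit: a_t = (4347 + 29540)/2 = 16943.5 km.
At r₁ the circular-orbit speed is v₁ = √(μ/r₁) = 3.139 km/s.
Transfer-orbit speed at r₁ (v² = μ(2/r − 1/a)): v_p = √[μ(2/r₁ − 1/a_t)] = 4.145 km/s.
First burn Δv₁ = |v_p − v₁| = 1.006 km/s.
Circular speed at r₂: v₂ = √(μ/r₂) = 1.2041 km/s.
Transfer-orbit speed at r₂: v_a = √[μ(2/r₂ − 1/a_t)] = 0.60990 km/s.
Second burn Δv₂ = |v₂ − v_a| = 0.5942 km/s.
Δv = Δv₁ + Δv₂ = 1.006 + 0.5942 = 1.600 km/s.

Δv = 1600 m/s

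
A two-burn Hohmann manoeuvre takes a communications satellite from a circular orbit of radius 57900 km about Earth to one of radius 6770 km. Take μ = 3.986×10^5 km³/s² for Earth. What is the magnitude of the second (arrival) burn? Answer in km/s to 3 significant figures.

Δv₂ = 2.59 km/s

The Hohmann ellipse has a_t = (r₁ + r₂)/2 = 32335 km.
Circular speed at r = 6770 km: v_c = √(μ/r) = 7.6732 km/s.
Transfer-orbit speed at the same r (vis-viva, a = a_t): v_t = √[μ(2/r − 1/a_t)] = 10.268 km/s.
Δv₂ = |v_t − v_c| = |10.268 − 7.6732| = 2.595 km/s.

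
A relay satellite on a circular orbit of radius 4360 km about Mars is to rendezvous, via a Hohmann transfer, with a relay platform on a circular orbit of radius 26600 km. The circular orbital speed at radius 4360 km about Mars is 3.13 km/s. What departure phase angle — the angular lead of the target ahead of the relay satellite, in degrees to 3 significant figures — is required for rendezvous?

From the circular-orbit relation v² = μ/r at r = 4360 km: μ = v²r = (3.13)² × 4360 = 42714.5 km³/s².
The Hohmann ellipse has a_t = (r₁ + r₂)/2 = 15480 km.
The half-period of the transfer ellipse is t = π√(a_t³/μ) = 29276 s.
Target angular speed ω₂ = √(μ/r₂³) = 4.7639×10^-5 rad/s.
Angle swept by the target during transfer: ω₂·t = 1.3947 rad = 79.91°.
Arrival is 180° from departure on the ellipse, so φ = 180° − 79.91° = 100°.

φ = 100°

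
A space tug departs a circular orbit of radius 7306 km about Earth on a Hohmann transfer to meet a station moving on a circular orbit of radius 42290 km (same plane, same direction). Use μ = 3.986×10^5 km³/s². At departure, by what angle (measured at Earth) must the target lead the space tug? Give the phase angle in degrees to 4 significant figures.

φ = 99.18°

The Hohmann ellipse has a_t = (r₁ + r₂)/2 = 24798 km.
Transfer time t = π√(a_t³/μ) = 19430 s.
Target angular speed ω₂ = √(μ/r₂³) = 7.260×10^-5 rad/s.
Angle swept by the target during transfer: ω₂·t = 1.4106 rad = 80.82°.
The space tug traverses 180° on the transfer ellipse, so the target must lead by 180° − 80.82° = 99.18°.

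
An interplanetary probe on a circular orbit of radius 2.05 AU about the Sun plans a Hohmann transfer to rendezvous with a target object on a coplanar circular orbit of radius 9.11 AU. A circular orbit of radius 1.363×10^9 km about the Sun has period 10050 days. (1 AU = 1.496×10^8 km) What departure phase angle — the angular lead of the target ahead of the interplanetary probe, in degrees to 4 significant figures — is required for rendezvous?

φ = 93.71°

From Kepler's third law T² = 4π²r³/μ at r = 1.363×10^9 km, T = 10050 days = 10050 × 86400 s = 8.6832×10^8 s: μ = 4π²r³/T² = 1.32583×10^11 km³/s².
In km: r₁ = 2.05 × 1.496×10^8 = 3.0668×10^8 km; r₂ = 9.11 × 1.496×10^8 = 1.362856×10^9 km.
Transfer-ellipse semi-major axis a_t = (r₁ + r₂)/2 = (3.0668×10^8 + 1.362856×10^9)/2 = 8.34768×10^8 km.
Transfer time t = π√(a_t³/μ) = 2.081×10^8 s.
The target's mean motion on its circular orbit is ω₂ = √(μ/r₂³) = 7.237×10^-9 rad/s.
Angle swept by the target during transfer: ω₂·t = 1.506 rad = 86.29°.
The interplanetary probe traverses 180° on the transfer ellipse, so the target must lead by 180° − 86.29° = 93.71°.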